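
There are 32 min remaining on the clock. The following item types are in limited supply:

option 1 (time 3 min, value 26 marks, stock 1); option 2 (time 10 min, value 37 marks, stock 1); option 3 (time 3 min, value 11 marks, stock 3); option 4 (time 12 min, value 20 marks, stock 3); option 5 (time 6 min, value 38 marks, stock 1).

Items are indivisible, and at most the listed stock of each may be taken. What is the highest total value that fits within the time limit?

134 marks

Top feasible selections:
- 1×option 1 + 1×option 2 + 3×option 3 + 1×option 5: time 28, value 134
- 1×option 1 + 1×option 2 + 2×option 3 + 1×option 5: time 25, value 123
- 1×option 1 + 1×option 2 + 1×option 4 + 1×option 5: time 31, value 121
Best: 134 marks.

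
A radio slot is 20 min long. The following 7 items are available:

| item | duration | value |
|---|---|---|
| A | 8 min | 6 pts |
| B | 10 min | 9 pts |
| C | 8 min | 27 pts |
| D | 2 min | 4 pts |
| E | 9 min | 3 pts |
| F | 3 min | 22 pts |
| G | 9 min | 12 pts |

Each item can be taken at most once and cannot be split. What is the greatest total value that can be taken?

61 pts

This is a 0/1 knapsack; check combinations near the capacity.
- C+F+G: duration 8+3+9=20, value 27+22+12=61
- A+C+F: duration 8+8+3=19, value 6+27+22=55
- C+D+F: duration 8+2+3=13, value 27+4+22=53
- C+E+F: duration 8+9+3=20, value 27+3+22=52
- C+F: duration 8+3=11, value 27+22=49
Best: 61 pts.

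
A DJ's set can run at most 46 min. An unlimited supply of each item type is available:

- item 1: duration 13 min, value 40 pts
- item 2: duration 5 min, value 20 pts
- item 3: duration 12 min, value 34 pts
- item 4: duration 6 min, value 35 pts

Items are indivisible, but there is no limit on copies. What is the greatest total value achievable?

Best value-per-unit is item 4 at 35/6; filling with it alone gives 7×35 = 245.
Optimal mix: 2×item 2 + 6×item 4 → duration 46, value 250.

250 pts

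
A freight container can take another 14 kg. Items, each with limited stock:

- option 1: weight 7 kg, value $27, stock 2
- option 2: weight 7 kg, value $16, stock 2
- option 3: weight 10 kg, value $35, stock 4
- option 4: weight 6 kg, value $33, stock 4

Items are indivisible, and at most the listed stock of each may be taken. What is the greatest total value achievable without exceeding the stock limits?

$66

Top feasible selections:
- 2×option 4: weight 12, value 66
- 1×option 1 + 1×option 4: weight 13, value 60
- 2×option 1: weight 14, value 54
- 1×option 2 + 1×option 4: weight 13, value 49
Best: $66.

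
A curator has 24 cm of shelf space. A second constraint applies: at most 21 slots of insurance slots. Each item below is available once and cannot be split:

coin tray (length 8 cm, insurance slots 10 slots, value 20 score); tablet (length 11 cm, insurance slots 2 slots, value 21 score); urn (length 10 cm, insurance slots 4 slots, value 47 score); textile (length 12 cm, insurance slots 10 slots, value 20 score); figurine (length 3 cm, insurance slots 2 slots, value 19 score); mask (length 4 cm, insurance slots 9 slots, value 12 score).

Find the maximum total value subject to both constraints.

87 score

Feasible sets respecting both limits:
- tablet+urn+figurine: length 24, insurance slots 8, value 87
- coin tray+urn+figurine: length 21, insurance slots 16, value 86
- urn+figurine+mask: length 17, insurance slots 15, value 78
- tablet+urn: length 21, insurance slots 6, value 68
Best: 87 score.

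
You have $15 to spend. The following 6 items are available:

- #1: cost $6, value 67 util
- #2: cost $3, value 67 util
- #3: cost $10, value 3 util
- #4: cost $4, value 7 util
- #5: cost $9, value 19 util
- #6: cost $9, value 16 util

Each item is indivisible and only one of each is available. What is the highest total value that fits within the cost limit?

141 util

Check high-value combinations within $15:
- #1+#2+#4: cost 6+3+4=13, value 67+67+7=141
- #1+#2: cost 6+3=9, value 67+67=134
- #2+#5: cost 3+9=12, value 67+19=86
Best: 141 util.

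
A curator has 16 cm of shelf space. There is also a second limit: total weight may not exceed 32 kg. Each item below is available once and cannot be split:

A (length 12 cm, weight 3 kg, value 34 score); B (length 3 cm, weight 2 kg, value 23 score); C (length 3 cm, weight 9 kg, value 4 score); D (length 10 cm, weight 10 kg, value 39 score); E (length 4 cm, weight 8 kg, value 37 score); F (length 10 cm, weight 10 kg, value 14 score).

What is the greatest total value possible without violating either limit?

76 score

Feasible sets respecting both limits:
- D+E: length 14, weight 18, value 76
- A+E: length 16, weight 11, value 71
- B+C+D: length 16, weight 21, value 66
- B+C+E: length 10, weight 19, value 64
Best: 76 score.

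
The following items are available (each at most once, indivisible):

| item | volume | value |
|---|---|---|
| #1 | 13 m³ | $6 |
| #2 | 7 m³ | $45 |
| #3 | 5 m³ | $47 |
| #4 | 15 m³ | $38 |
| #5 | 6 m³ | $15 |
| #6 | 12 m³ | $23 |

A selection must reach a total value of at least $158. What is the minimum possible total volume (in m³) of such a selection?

45

Subsets with value ≥ 158, sorted by total volume:
- #2+#3+#4+#5+#6: volume 45, value 168
- #1+#2+#3+#4+#6: volume 52, value 159
- #1+#2+#3+#4+#5+#6: volume 58, value 174
Minimum volume: 45 m³.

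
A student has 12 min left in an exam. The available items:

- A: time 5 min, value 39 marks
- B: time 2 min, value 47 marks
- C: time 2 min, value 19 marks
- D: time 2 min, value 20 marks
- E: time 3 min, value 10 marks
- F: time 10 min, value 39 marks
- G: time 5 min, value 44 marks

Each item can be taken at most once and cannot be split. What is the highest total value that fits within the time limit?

Check high-value combinations within 12 min:
- B+C+D+G: time 2+2+2+5=11, value 47+19+20+44=130
- A+B+G: time 5+2+5=12, value 39+47+44=130
- A+B+C+D: time 5+2+2+2=11, value 39+47+19+20=125
- B+D+E+G: time 2+2+3+5=12, value 47+20+10+44=121
- B+C+E+G: time 2+2+3+5=12, value 47+19+10+44=120
Best: 130 marks.

130 marks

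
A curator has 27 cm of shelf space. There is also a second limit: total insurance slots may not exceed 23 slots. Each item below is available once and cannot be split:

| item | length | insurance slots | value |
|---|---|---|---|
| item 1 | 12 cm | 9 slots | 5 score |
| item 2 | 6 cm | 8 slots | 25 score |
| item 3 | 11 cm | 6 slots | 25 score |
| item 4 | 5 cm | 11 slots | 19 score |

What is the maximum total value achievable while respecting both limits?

50 score

Feasible sets respecting both limits:
- item 2+item 3: length 17, insurance slots 14, value 50
- item 2+item 4: length 11, insurance slots 19, value 44
- item 3+item 4: length 16, insurance slots 17, value 44
Best: 50 score.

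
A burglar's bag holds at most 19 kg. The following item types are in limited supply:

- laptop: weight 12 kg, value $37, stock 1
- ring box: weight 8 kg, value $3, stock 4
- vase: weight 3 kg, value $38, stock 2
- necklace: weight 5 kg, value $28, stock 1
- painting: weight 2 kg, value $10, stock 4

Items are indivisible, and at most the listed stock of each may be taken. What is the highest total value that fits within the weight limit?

$144

Top feasible selections:
- 2×vase + 1×necklace + 4×painting: weight 19, value 144
- 2×vase + 1×necklace + 3×painting: weight 17, value 134
- 2×vase + 1×necklace + 2×painting: weight 15, value 124
- 2×vase + 4×painting: weight 14, value 116
Best: $144.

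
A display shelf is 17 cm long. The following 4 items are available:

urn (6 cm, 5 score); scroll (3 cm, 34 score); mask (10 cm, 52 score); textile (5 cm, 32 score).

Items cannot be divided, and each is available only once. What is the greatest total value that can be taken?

86 score

Check high-value combinations within 17 cm:
- scroll+mask: length 3+10=13, value 34+52=86
- mask+textile: length 10+5=15, value 52+32=84
- urn+scroll+textile: length 6+3+5=14, value 5+34+32=71
Best: 86 score.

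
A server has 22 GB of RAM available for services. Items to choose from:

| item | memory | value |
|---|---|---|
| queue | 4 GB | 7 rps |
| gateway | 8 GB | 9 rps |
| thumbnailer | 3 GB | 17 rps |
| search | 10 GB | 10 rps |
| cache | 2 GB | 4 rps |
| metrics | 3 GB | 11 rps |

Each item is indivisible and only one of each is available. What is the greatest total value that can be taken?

This is a 0/1 knapsack; check combinations near the capacity.
- queue+thumbnailer+search+cache+metrics: memory 4+3+10+2+3=22, value 7+17+10+4+11=49
- queue+gateway+thumbnailer+cache+metrics: memory 4+8+3+2+3=20, value 7+9+17+4+11=48
- queue+thumbnailer+search+metrics: memory 4+3+10+3=20, value 7+17+10+11=45
- queue+gateway+thumbnailer+metrics: memory 4+8+3+3=18, value 7+9+17+11=44
- thumbnailer+search+cache+metrics: memory 3+10+2+3=18, value 17+10+4+11=42
Best: 49 rps.

49 rps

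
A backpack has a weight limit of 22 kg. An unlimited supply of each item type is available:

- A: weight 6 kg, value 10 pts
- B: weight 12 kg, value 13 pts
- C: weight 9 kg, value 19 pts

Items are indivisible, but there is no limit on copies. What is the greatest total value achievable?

Best value-per-unit is C at 19/9; filling with it alone gives 2×19 = 38.
Optimal mix: 2×A + 1×C → weight 21, value 39.

39 pts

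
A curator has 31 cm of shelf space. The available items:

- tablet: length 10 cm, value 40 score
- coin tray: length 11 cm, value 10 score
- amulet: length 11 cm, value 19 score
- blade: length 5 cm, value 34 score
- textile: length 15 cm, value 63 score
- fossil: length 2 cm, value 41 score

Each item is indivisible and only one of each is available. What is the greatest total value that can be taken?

This is a 0/1 knapsack; check combinations near the capacity.
- tablet+textile+fossil: length 10+15+2=27, value 40+63+41=144
- blade+textile+fossil: length 5+15+2=22, value 34+63+41=138
- tablet+blade+textile: length 10+5+15=30, value 40+34+63=137
- tablet+amulet+blade+fossil: length 10+11+5+2=28, value 40+19+34+41=134
- tablet+coin tray+blade+fossil: length 10+11+5+2=28, value 40+10+34+41=125
Best: 144 score.

144 score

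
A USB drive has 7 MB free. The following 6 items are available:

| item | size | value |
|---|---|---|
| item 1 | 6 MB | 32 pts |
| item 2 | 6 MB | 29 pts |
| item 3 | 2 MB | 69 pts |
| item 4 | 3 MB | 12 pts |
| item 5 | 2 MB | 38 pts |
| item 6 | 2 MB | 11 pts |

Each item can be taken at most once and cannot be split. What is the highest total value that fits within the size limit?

119 pts

This is a 0/1 knapsack; check combinations near the capacity.
- item 3+item 4+item 5: size 2+3+2=7, value 69+12+38=119
- item 3+item 5+item 6: size 2+2+2=6, value 69+38+11=118
- item 3+item 5: size 2+2=4, value 69+38=107
- item 3+item 4+item 6: size 2+3+2=7, value 69+12+11=92
Best: 119 pts.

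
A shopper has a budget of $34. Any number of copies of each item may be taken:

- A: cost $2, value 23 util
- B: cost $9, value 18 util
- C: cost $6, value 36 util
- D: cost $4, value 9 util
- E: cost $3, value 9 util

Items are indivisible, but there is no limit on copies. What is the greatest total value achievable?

391 util

Best value-per-unit is A at 23/2, and filling with it alone uses cost 17×2=34. No mix of the others beats 17×23 = 391.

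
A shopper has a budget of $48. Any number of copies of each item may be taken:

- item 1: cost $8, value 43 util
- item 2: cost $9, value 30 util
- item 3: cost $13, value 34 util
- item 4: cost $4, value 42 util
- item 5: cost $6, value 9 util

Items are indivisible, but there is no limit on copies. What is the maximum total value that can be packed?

Best value-per-unit is item 4 at 42/4, and filling with it alone uses cost 12×4=48. No mix of the others beats 12×42 = 504.

504 util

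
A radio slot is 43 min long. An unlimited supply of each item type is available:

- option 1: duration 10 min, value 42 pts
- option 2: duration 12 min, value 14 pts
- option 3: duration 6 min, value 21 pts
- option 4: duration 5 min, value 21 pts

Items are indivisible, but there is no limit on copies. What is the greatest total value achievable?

168 pts

Best value-per-unit is option 1 at 42/10, and filling with it alone uses duration 4×10=40. No mix of the others beats 4×42 = 168.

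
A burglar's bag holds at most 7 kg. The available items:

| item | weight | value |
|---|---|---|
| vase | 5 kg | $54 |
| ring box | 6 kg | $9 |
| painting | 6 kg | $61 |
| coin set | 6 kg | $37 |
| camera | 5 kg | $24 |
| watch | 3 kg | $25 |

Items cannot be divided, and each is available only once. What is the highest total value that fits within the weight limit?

$61

Check high-value combinations within 7 kg:
- painting: weight 6, value 61
- vase: weight 5, value 54
- coin set: weight 6, value 37
- watch: weight 3, value 25
- camera: weight 5, value 24
Best: $61.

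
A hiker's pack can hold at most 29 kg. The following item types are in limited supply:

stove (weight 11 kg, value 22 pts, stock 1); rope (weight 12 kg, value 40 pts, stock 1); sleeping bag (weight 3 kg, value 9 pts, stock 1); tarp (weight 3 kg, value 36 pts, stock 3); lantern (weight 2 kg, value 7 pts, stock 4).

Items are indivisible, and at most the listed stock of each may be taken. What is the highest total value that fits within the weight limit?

Best selections within weight 29 and stock limits:
- 1×rope + 3×tarp + 4×lantern: weight 29, value 176
- 1×rope + 1×sleeping bag + 3×tarp + 2×lantern: weight 28, value 171
- 1×rope + 3×tarp + 3×lantern: weight 27, value 169
- 1×rope + 1×sleeping bag + 3×tarp + 1×lantern: weight 26, value 164
Best: 176 pts.

176 pts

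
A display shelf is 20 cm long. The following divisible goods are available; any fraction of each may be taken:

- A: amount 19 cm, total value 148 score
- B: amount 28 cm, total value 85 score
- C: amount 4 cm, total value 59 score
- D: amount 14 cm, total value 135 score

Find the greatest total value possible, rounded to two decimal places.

Take in order of value per unit:
- C (59/4 per unit): all 4 → value 59, running total 59.00
- D (135/14 per unit): all 14 → value 135, running total 194.00
- A (148/19 per unit): 2 of 19 → value 2×148/19 = 15.5789, running total 209.58
Total 209.58.

209.58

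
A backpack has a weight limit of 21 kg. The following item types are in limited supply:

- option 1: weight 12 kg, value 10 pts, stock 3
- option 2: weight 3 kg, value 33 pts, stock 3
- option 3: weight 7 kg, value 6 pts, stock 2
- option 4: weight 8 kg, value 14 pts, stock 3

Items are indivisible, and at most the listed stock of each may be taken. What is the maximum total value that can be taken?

113 pts

Top feasible selections:
- 3×option 2 + 1×option 4: weight 17, value 113
- 1×option 1 + 3×option 2: weight 21, value 109
- 3×option 2 + 1×option 3: weight 16, value 105
- 3×option 2: weight 9, value 99
Best: 113 pts.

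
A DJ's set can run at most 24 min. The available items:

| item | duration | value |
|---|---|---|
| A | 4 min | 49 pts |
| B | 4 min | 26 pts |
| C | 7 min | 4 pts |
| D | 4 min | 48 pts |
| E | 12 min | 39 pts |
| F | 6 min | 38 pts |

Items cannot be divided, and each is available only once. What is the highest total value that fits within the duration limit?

Check high-value combinations within 24 min:
- A+B+D+E: duration 4+4+4+12=24, value 49+26+48+39=162
- A+B+D+F: duration 4+4+4+6=18, value 49+26+48+38=161
- A+C+D+F: duration 4+7+4+6=21, value 49+4+48+38=139
Best: 162 pts.

162 pts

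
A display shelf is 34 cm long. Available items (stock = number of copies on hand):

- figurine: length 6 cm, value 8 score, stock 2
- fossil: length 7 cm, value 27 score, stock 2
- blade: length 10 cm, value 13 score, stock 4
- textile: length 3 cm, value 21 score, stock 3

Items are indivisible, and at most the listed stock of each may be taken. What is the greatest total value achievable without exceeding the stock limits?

130 score

Best selections within length 34 and stock limits:
- 2×fossil + 1×blade + 3×textile: length 33, value 130
- 1×figurine + 2×fossil + 3×textile: length 29, value 125
Best: 130 score.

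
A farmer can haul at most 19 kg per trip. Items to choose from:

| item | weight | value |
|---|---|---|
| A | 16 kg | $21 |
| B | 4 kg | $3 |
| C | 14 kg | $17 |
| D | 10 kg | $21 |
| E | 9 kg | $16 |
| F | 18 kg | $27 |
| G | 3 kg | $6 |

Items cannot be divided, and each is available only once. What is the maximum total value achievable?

This is a 0/1 knapsack; check combinations near the capacity.
- D+E: weight 10+9=19, value 21+16=37
- B+D+G: weight 4+10+3=17, value 3+21+6=30
- D+G: weight 10+3=13, value 21+6=27
- F: weight 18, value 27
- A+G: weight 16+3=19, value 21+6=27
Best: $37.

$37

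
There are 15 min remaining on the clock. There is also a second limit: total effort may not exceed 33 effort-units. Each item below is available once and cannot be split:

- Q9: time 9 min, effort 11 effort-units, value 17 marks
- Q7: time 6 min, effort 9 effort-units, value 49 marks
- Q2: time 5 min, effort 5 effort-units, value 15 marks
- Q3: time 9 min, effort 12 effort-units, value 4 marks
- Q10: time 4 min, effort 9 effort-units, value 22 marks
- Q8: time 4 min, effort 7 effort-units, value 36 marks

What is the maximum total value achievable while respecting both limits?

Feasible sets respecting both limits:
- Q7+Q10+Q8: time 14, effort 25, value 107
- Q7+Q2+Q8: time 15, effort 21, value 100
- Q7+Q2+Q10: time 15, effort 23, value 86
- Q7+Q8: time 10, effort 16, value 85
Best: 107 marks.

107 marks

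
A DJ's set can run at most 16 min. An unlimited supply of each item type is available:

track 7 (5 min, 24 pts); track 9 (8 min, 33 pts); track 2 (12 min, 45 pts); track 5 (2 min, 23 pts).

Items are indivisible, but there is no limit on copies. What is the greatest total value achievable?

184 pts

Best value-per-unit is track 5 at 23/2, and filling with it alone uses duration 8×2=16. No mix of the others beats 8×23 = 184.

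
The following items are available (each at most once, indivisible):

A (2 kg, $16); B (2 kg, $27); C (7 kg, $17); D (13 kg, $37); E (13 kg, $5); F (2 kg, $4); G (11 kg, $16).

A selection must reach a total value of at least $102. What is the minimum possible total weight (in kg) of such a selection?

Subsets with value ≥ 102, sorted by total weight:
- A+B+C+D+G: weight 35, value 113
- A+B+C+D+F+G: weight 37, value 117
- A+B+C+D+E: weight 37, value 102
Minimum weight: 35 kg.

35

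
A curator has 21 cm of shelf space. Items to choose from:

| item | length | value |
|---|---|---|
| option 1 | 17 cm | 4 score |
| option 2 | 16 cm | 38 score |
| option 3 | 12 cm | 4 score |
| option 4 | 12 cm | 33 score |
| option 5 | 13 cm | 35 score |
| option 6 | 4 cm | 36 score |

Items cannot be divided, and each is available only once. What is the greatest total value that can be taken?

74 score

Check high-value combinations within 21 cm:
- option 2+option 6: length 16+4=20, value 38+36=74
- option 5+option 6: length 13+4=17, value 35+36=71
- option 4+option 6: length 12+4=16, value 33+36=69
Best: 74 score.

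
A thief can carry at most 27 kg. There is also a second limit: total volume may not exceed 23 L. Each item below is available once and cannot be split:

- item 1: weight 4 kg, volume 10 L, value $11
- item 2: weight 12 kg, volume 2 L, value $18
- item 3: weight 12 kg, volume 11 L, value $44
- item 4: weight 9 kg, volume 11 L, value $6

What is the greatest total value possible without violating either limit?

Feasible sets respecting both limits:
- item 2+item 3: weight 24, volume 13, value 62
- item 1+item 3: weight 16, volume 21, value 55
- item 3+item 4: weight 21, volume 22, value 50
Best: $62.

$62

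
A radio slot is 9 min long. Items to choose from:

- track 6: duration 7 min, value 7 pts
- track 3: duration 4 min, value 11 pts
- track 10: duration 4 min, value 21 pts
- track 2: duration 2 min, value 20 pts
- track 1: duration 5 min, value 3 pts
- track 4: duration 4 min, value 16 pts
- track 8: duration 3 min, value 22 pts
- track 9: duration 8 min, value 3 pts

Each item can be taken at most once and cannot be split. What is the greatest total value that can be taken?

Check high-value combinations within 9 min:
- track 10+track 2+track 8: duration 4+2+3=9, value 21+20+22=63
- track 2+track 4+track 8: duration 2+4+3=9, value 20+16+22=58
- track 3+track 2+track 8: duration 4+2+3=9, value 11+20+22=53
- track 10+track 8: duration 4+3=7, value 21+22=43
Best: 63 pts.

63 pts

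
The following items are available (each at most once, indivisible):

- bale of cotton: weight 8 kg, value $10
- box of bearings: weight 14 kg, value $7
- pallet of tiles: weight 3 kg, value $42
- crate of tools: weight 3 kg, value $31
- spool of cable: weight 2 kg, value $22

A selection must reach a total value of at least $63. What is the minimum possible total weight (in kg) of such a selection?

5

Subsets with value ≥ 63, sorted by total weight:
- pallet of tiles+spool of cable: weight 5, value 64
- pallet of tiles+crate of tools: weight 6, value 73
Minimum weight: 5 kg.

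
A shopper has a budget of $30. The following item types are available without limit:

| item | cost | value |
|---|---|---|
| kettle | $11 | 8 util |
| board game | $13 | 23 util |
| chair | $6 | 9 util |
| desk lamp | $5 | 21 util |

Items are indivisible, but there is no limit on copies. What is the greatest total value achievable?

Best value-per-unit is desk lamp at 21/5, and filling with it alone uses cost 6×5=30. No mix of the others beats 6×21 = 126.

126 util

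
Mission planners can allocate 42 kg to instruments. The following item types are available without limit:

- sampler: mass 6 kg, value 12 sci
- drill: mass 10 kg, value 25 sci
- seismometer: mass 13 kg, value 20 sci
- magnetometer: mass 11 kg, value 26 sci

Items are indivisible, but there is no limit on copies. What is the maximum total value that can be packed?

102 sci

Best value-per-unit is drill at 25/10; filling with it alone gives 4×25 = 100.
Optimal mix: 2×drill + 2×magnetometer → mass 42, value 102.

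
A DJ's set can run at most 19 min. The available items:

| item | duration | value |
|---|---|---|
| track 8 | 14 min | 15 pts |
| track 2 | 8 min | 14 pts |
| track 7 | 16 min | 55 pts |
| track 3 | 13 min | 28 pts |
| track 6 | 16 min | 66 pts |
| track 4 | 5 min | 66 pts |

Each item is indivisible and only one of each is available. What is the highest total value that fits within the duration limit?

94 pts

Check high-value combinations within 19 min:
- track 3+track 4: duration 13+5=18, value 28+66=94
- track 8+track 4: duration 14+5=19, value 15+66=81
- track 2+track 4: duration 8+5=13, value 14+66=80
- track 4: duration 5, value 66
Best: 94 pts.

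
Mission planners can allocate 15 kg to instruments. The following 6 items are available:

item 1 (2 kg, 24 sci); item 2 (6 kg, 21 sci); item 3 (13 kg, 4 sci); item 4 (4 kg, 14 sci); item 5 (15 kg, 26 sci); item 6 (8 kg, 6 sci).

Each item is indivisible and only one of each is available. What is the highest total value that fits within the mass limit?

Check high-value combinations within 15 kg:
- item 1+item 2+item 4: mass 2+6+4=12, value 24+21+14=59
- item 1+item 2: mass 2+6=8, value 24+21=45
- item 1+item 4+item 6: mass 2+4+8=14, value 24+14+6=44
Best: 59 sci.

59 sci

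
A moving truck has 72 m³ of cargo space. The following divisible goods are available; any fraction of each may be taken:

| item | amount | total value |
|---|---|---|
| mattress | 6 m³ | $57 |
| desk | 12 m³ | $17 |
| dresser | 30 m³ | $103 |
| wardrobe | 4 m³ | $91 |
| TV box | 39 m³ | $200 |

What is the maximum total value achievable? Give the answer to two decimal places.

426.97

Take in order of value per unit:
- wardrobe (91/4 per unit): all 4 → value 91, running total 91.00
- mattress (57/6 per unit): all 6 → value 57, running total 148.00
- TV box (200/39 per unit): all 39 → value 200, running total 348.00
- dresser (103/30 per unit): 23 of 30 → value 23×103/30 = 78.9667, running total 426.97
Total 426.97.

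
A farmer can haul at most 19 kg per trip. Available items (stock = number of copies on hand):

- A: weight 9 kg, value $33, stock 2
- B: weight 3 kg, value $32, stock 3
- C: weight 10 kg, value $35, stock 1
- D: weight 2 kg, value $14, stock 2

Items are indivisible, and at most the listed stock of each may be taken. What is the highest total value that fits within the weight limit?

Best selections within weight 19 and stock limits:
- 3×B + 1×C: weight 19, value 131
- 1×A + 3×B: weight 18, value 129
- 1×A + 2×B + 2×D: weight 19, value 125
Best: $131.

$131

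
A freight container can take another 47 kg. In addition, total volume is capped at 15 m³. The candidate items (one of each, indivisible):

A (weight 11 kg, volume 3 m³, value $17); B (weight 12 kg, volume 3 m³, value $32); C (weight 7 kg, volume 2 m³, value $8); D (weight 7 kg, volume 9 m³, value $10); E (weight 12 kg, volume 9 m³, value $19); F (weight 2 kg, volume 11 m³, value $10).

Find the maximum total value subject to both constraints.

$68

Feasible sets respecting both limits:
- A+B+E: weight 35, volume 15, value 68
- A+B+D: weight 30, volume 15, value 59
- B+C+E: weight 31, volume 14, value 59
- A+B+C: weight 30, volume 8, value 57
Best: $68.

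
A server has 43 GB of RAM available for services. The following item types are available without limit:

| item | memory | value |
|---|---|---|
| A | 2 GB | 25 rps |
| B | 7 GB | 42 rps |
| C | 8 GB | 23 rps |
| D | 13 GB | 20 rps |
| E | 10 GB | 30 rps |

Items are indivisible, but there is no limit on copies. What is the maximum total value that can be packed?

525 rps

Best value-per-unit is A at 25/2, and filling with it alone uses memory 21×2=42. No mix of the others beats 21×25 = 525.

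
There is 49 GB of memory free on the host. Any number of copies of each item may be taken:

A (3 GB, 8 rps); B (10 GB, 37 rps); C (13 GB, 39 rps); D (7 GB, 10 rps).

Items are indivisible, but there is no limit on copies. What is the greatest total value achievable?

172 rps

Best value-per-unit is B at 37/10; filling with it alone gives 4×37 = 148.
Optimal mix: 3×A + 4×B → memory 49, value 172.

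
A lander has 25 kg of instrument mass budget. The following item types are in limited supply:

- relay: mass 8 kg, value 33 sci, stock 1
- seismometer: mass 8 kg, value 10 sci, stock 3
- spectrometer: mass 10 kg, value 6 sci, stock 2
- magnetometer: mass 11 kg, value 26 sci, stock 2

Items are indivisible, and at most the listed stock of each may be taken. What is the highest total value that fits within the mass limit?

Top feasible selections:
- 1×relay + 1×magnetometer: mass 19, value 59
- 1×relay + 2×seismometer: mass 24, value 53
Best: 59 sci.

59 sci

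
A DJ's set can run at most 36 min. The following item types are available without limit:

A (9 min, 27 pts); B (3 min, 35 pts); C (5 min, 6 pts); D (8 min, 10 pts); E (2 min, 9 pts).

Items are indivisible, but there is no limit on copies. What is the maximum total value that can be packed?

420 pts

Best value-per-unit is B at 35/3, and filling with it alone uses duration 12×3=36. No mix of the others beats 12×35 = 420.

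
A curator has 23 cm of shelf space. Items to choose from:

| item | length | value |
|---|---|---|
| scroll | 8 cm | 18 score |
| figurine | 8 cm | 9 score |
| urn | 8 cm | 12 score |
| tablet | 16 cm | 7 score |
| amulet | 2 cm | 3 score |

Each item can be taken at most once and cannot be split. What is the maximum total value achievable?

33 score

Check high-value combinations within 23 cm:
- scroll+urn+amulet: length 8+8+2=18, value 18+12+3=33
- scroll+urn: length 8+8=16, value 18+12=30
- scroll+figurine+amulet: length 8+8+2=18, value 18+9+3=30
Best: 33 score.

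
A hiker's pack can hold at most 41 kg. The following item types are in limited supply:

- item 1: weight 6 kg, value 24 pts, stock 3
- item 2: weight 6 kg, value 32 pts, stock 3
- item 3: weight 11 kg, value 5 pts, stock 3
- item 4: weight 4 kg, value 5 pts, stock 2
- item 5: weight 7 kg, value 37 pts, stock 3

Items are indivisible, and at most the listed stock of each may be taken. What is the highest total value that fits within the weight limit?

Top feasible selections:
- 3×item 2 + 3×item 5: weight 39, value 207
- 1×item 1 + 2×item 2 + 3×item 5: weight 39, value 199
- 1×item 1 + 3×item 2 + 2×item 5: weight 38, value 194
- 2×item 1 + 1×item 2 + 3×item 5: weight 39, value 191
Best: 207 pts.

207 pts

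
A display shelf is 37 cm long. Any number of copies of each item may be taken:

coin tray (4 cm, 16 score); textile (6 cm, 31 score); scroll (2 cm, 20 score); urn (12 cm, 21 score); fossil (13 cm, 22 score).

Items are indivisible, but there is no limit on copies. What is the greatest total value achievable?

Best value-per-unit is scroll at 20/2, and filling with it alone uses length 18×2=36. No mix of the others beats 18×20 = 360.

360 score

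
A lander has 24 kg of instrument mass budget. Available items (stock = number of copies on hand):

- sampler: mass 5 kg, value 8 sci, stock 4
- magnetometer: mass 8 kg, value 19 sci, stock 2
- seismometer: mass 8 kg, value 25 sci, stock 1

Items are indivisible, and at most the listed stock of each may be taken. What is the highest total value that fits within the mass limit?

Best selections within mass 24 and stock limits:
- 2×magnetometer + 1×seismometer: mass 24, value 63
- 1×sampler + 1×magnetometer + 1×seismometer: mass 21, value 52
- 3×sampler + 1×seismometer: mass 23, value 49
- 1×sampler + 2×magnetometer: mass 21, value 46
Best: 63 sci.

63 sci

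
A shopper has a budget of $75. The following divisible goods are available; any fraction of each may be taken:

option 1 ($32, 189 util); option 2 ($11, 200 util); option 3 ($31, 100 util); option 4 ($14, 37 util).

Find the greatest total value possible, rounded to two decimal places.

491.64

Take in order of value per unit:
- option 2 (200/11 per unit): all 11 → value 200, running total 200.00
- option 1 (189/32 per unit): all 32 → value 189, running total 389.00
- option 3 (100/31 per unit): all 31 → value 100, running total 489.00
- option 4 (37/14 per unit): 1 of 14 → value 1×37/14 = 2.6429, running total 491.64
Total 491.64.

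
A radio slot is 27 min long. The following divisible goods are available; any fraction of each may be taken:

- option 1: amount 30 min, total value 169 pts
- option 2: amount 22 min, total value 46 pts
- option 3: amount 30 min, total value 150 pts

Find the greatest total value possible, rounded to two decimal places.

152.10

Take in order of value per unit:
- option 1 (169/30 per unit): 27 of 30 → value 27×169/30 = 152.1000, running total 152.10
Total 152.10.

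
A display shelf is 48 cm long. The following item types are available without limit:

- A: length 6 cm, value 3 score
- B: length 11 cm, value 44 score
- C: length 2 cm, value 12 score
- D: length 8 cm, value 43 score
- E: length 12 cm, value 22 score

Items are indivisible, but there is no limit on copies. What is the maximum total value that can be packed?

Best value-per-unit is C at 12/2, and filling with it alone uses length 24×2=48. No mix of the others beats 24×12 = 288.

288 score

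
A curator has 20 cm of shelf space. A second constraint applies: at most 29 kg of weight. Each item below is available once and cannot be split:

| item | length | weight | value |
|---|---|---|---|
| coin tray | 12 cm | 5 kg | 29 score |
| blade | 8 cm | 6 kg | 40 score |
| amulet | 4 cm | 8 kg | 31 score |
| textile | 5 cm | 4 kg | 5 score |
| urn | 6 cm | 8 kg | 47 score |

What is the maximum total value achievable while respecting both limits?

118 score

Feasible sets respecting both limits:
- blade+amulet+urn: length 18, weight 22, value 118
- blade+textile+urn: length 19, weight 18, value 92
- blade+urn: length 14, weight 14, value 87
- amulet+textile+urn: length 15, weight 20, value 83
Best: 118 score.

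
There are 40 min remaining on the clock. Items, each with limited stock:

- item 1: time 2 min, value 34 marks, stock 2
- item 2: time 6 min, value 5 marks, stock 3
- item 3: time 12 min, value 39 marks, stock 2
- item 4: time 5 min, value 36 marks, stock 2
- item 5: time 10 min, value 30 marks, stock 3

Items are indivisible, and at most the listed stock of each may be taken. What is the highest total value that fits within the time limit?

Top feasible selections:
- 2×item 1 + 2×item 3 + 2×item 4: time 38, value 218
- 2×item 1 + 1×item 3 + 2×item 4 + 1×item 5: time 36, value 209
Best: 218 marks.

218 marks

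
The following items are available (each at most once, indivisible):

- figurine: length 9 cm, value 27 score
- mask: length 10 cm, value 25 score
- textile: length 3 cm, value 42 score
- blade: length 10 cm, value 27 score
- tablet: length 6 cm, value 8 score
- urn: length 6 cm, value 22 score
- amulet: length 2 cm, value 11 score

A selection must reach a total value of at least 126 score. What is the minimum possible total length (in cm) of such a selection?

30

Subsets with value ≥ 126, sorted by total length:
- figurine+textile+blade+urn+amulet: length 30, value 129
- figurine+mask+textile+urn+amulet: length 30, value 127
- mask+textile+blade+urn+amulet: length 31, value 127
- figurine+mask+textile+blade+amulet: length 34, value 132
Minimum length: 30 cm.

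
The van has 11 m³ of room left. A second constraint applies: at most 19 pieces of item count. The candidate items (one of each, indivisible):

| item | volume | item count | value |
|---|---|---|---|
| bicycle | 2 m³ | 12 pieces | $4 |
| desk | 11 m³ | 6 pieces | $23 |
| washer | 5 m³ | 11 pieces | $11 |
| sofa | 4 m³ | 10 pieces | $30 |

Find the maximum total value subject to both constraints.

Feasible sets respecting both limits:
- sofa: volume 4, item count 10, value 30
- desk: volume 11, item count 6, value 23
- washer: volume 5, item count 11, value 11
- bicycle: volume 2, item count 12, value 4
Best: $30.

$30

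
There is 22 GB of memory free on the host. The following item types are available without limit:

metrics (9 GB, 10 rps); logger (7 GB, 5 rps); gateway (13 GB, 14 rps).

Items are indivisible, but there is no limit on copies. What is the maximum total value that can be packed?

24 rps

Best value-per-unit is metrics at 10/9; filling with it alone gives 2×10 = 20.
Optimal mix: 1×metrics + 1×gateway → memory 22, value 24.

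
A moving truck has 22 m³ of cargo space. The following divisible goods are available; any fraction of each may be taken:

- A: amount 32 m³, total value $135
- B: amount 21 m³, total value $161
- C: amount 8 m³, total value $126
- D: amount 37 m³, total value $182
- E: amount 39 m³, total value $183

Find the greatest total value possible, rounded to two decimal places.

233.33

Take in order of value per unit:
- C (126/8 per unit): all 8 → value 126, running total 126.00
- B (161/21 per unit): 14 of 21 → value 14×161/21 = 107.3333, running total 233.33
Total 233.33.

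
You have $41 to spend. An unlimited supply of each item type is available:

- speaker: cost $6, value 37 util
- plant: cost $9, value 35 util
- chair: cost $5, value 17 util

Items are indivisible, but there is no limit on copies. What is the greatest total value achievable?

239 util

Best value-per-unit is speaker at 37/6; filling with it alone gives 6×37 = 222.
Optimal mix: 6×speaker + 1×chair → cost 41, value 239.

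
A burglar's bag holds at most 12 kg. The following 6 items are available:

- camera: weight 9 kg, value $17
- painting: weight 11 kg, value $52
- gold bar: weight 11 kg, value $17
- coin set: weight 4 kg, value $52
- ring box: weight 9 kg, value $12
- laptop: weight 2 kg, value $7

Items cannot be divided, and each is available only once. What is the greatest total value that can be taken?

Check high-value combinations within 12 kg:
- coin set+laptop: weight 4+2=6, value 52+7=59
- coin set: weight 4, value 52
- painting: weight 11, value 52
- camera+laptop: weight 9+2=11, value 17+7=24
Best: $59.

$59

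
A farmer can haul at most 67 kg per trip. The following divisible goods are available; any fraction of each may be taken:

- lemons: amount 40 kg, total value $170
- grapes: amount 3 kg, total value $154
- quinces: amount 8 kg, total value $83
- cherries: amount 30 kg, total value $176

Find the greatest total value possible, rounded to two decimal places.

Take in order of value per unit:
- grapes (154/3 per unit): all 3 → value 154, running total 154.00
- quinces (83/8 per unit): all 8 → value 83, running total 237.00
- cherries (176/30 per unit): all 30 → value 176, running total 413.00
- lemons (170/40 per unit): 26 of 40 → value 26×170/40 = 110.5000, running total 523.50
Total 523.50.

523.50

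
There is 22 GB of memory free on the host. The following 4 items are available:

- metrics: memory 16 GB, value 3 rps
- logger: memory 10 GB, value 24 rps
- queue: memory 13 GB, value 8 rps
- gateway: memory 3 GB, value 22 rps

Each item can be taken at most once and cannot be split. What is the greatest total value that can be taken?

46 rps

Check high-value combinations within 22 GB:
- logger+gateway: memory 10+3=13, value 24+22=46
- queue+gateway: memory 13+3=16, value 8+22=30
- metrics+gateway: memory 16+3=19, value 3+22=25
Best: 46 rps.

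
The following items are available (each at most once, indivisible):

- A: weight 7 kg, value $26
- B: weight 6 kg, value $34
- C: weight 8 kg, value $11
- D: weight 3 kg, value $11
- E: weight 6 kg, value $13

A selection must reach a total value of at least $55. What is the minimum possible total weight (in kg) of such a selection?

13

Subsets with value ≥ 55, sorted by total weight:
- A+B: weight 13, value 60
- B+D+E: weight 15, value 58
- A+B+D: weight 16, value 71
Minimum weight: 13 kg.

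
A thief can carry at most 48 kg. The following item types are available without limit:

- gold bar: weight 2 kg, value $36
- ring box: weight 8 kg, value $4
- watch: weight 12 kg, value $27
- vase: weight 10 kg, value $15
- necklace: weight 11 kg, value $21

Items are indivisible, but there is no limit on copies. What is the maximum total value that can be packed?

Best value-per-unit is gold bar at 36/2, and filling with it alone uses weight 24×2=48. No mix of the others beats 24×36 = 864.

$864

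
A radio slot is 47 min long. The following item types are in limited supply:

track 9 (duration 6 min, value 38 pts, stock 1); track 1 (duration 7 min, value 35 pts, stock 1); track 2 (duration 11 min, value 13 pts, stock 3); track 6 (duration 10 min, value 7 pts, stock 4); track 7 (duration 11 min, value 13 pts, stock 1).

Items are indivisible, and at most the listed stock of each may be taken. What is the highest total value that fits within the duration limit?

Top feasible selections:
- 1×track 9 + 1×track 1 + 2×track 2 + 1×track 7: duration 46, value 112
- 1×track 9 + 1×track 1 + 3×track 2: duration 46, value 112
- 1×track 9 + 1×track 1 + 1×track 2 + 1×track 6 + 1×track 7: duration 45, value 106
Best: 112 pts.

112 pts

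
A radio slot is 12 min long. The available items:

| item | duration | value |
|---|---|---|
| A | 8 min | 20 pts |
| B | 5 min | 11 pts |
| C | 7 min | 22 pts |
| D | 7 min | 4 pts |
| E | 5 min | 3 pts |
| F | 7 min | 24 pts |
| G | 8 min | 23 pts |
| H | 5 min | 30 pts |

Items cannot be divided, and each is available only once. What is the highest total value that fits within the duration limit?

Check high-value combinations within 12 min:
- F+H: duration 7+5=12, value 24+30=54
- C+H: duration 7+5=12, value 22+30=52
- B+H: duration 5+5=10, value 11+30=41
Best: 54 pts.

54 pts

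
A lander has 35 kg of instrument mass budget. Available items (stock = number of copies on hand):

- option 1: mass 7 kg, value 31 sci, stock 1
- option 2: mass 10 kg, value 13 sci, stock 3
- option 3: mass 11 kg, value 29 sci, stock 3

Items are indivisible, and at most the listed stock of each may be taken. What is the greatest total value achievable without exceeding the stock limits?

89 sci

Top feasible selections:
- 1×option 1 + 2×option 3: mass 29, value 89
- 3×option 3: mass 33, value 87
- 1×option 1 + 1×option 2 + 1×option 3: mass 28, value 73
Best: 89 sci.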